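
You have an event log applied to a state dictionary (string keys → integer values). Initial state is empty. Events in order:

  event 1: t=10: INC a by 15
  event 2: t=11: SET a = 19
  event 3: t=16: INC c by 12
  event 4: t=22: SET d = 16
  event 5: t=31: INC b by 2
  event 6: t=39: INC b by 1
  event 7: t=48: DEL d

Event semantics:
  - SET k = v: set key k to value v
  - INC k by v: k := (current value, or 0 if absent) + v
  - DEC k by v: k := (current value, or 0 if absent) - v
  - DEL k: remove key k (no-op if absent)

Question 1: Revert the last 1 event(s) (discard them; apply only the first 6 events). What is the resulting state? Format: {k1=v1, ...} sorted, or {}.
Answer: {a=19, b=3, c=12, d=16}

Derivation:
Keep first 6 events (discard last 1):
  after event 1 (t=10: INC a by 15): {a=15}
  after event 2 (t=11: SET a = 19): {a=19}
  after event 3 (t=16: INC c by 12): {a=19, c=12}
  after event 4 (t=22: SET d = 16): {a=19, c=12, d=16}
  after event 5 (t=31: INC b by 2): {a=19, b=2, c=12, d=16}
  after event 6 (t=39: INC b by 1): {a=19, b=3, c=12, d=16}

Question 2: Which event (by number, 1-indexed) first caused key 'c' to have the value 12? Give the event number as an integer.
Looking for first event where c becomes 12:
  event 3: c (absent) -> 12  <-- first match

Answer: 3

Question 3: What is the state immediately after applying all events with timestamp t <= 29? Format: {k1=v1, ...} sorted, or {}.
Apply events with t <= 29 (4 events):
  after event 1 (t=10: INC a by 15): {a=15}
  after event 2 (t=11: SET a = 19): {a=19}
  after event 3 (t=16: INC c by 12): {a=19, c=12}
  after event 4 (t=22: SET d = 16): {a=19, c=12, d=16}

Answer: {a=19, c=12, d=16}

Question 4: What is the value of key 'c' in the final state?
Track key 'c' through all 7 events:
  event 1 (t=10: INC a by 15): c unchanged
  event 2 (t=11: SET a = 19): c unchanged
  event 3 (t=16: INC c by 12): c (absent) -> 12
  event 4 (t=22: SET d = 16): c unchanged
  event 5 (t=31: INC b by 2): c unchanged
  event 6 (t=39: INC b by 1): c unchanged
  event 7 (t=48: DEL d): c unchanged
Final: c = 12

Answer: 12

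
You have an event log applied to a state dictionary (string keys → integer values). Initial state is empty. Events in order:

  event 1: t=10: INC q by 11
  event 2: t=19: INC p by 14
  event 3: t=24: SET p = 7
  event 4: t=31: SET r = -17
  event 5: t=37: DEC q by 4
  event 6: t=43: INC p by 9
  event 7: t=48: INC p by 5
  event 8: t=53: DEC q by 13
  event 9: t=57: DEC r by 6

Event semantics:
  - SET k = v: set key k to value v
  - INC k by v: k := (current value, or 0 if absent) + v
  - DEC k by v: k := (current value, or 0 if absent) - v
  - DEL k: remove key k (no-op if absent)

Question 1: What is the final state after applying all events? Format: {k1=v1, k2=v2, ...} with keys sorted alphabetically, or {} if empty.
  after event 1 (t=10: INC q by 11): {q=11}
  after event 2 (t=19: INC p by 14): {p=14, q=11}
  after event 3 (t=24: SET p = 7): {p=7, q=11}
  after event 4 (t=31: SET r = -17): {p=7, q=11, r=-17}
  after event 5 (t=37: DEC q by 4): {p=7, q=7, r=-17}
  after event 6 (t=43: INC p by 9): {p=16, q=7, r=-17}
  after event 7 (t=48: INC p by 5): {p=21, q=7, r=-17}
  after event 8 (t=53: DEC q by 13): {p=21, q=-6, r=-17}
  after event 9 (t=57: DEC r by 6): {p=21, q=-6, r=-23}

Answer: {p=21, q=-6, r=-23}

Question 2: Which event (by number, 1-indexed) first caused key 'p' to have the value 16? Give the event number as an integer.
Answer: 6

Derivation:
Looking for first event where p becomes 16:
  event 2: p = 14
  event 3: p = 7
  event 4: p = 7
  event 5: p = 7
  event 6: p 7 -> 16  <-- first match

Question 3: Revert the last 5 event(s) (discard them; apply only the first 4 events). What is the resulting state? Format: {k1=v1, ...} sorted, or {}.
Keep first 4 events (discard last 5):
  after event 1 (t=10: INC q by 11): {q=11}
  after event 2 (t=19: INC p by 14): {p=14, q=11}
  after event 3 (t=24: SET p = 7): {p=7, q=11}
  after event 4 (t=31: SET r = -17): {p=7, q=11, r=-17}

Answer: {p=7, q=11, r=-17}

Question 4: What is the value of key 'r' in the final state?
Answer: -23

Derivation:
Track key 'r' through all 9 events:
  event 1 (t=10: INC q by 11): r unchanged
  event 2 (t=19: INC p by 14): r unchanged
  event 3 (t=24: SET p = 7): r unchanged
  event 4 (t=31: SET r = -17): r (absent) -> -17
  event 5 (t=37: DEC q by 4): r unchanged
  event 6 (t=43: INC p by 9): r unchanged
  event 7 (t=48: INC p by 5): r unchanged
  event 8 (t=53: DEC q by 13): r unchanged
  event 9 (t=57: DEC r by 6): r -17 -> -23
Final: r = -23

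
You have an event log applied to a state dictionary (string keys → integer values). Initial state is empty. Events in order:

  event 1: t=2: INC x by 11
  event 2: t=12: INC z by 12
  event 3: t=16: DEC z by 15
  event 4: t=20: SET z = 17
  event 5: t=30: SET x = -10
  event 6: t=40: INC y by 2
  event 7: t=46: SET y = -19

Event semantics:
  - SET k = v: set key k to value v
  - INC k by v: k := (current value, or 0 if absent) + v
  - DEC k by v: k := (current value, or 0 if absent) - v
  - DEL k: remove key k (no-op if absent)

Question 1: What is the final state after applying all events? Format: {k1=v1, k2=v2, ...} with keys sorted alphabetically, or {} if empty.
  after event 1 (t=2: INC x by 11): {x=11}
  after event 2 (t=12: INC z by 12): {x=11, z=12}
  after event 3 (t=16: DEC z by 15): {x=11, z=-3}
  after event 4 (t=20: SET z = 17): {x=11, z=17}
  after event 5 (t=30: SET x = -10): {x=-10, z=17}
  after event 6 (t=40: INC y by 2): {x=-10, y=2, z=17}
  after event 7 (t=46: SET y = -19): {x=-10, y=-19, z=17}

Answer: {x=-10, y=-19, z=17}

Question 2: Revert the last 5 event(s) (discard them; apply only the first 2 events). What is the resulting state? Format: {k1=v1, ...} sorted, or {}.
Answer: {x=11, z=12}

Derivation:
Keep first 2 events (discard last 5):
  after event 1 (t=2: INC x by 11): {x=11}
  after event 2 (t=12: INC z by 12): {x=11, z=12}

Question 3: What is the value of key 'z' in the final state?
Answer: 17

Derivation:
Track key 'z' through all 7 events:
  event 1 (t=2: INC x by 11): z unchanged
  event 2 (t=12: INC z by 12): z (absent) -> 12
  event 3 (t=16: DEC z by 15): z 12 -> -3
  event 4 (t=20: SET z = 17): z -3 -> 17
  event 5 (t=30: SET x = -10): z unchanged
  event 6 (t=40: INC y by 2): z unchanged
  event 7 (t=46: SET y = -19): z unchanged
Final: z = 17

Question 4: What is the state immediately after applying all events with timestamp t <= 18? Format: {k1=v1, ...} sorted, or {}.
Apply events with t <= 18 (3 events):
  after event 1 (t=2: INC x by 11): {x=11}
  after event 2 (t=12: INC z by 12): {x=11, z=12}
  after event 3 (t=16: DEC z by 15): {x=11, z=-3}

Answer: {x=11, z=-3}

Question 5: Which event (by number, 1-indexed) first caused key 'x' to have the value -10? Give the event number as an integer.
Looking for first event where x becomes -10:
  event 1: x = 11
  event 2: x = 11
  event 3: x = 11
  event 4: x = 11
  event 5: x 11 -> -10  <-- first match

Answer: 5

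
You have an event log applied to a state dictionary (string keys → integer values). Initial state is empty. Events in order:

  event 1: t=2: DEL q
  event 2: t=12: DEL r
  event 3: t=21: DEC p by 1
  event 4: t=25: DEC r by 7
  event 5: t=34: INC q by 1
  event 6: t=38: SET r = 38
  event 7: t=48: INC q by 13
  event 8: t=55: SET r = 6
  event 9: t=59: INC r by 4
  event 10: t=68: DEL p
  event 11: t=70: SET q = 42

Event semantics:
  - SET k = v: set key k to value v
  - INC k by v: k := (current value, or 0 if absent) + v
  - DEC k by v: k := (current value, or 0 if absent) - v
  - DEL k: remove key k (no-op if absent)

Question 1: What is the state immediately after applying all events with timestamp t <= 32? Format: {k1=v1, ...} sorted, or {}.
Answer: {p=-1, r=-7}

Derivation:
Apply events with t <= 32 (4 events):
  after event 1 (t=2: DEL q): {}
  after event 2 (t=12: DEL r): {}
  after event 3 (t=21: DEC p by 1): {p=-1}
  after event 4 (t=25: DEC r by 7): {p=-1, r=-7}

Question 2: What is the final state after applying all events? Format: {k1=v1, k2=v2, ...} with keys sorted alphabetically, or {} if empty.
Answer: {q=42, r=10}

Derivation:
  after event 1 (t=2: DEL q): {}
  after event 2 (t=12: DEL r): {}
  after event 3 (t=21: DEC p by 1): {p=-1}
  after event 4 (t=25: DEC r by 7): {p=-1, r=-7}
  after event 5 (t=34: INC q by 1): {p=-1, q=1, r=-7}
  after event 6 (t=38: SET r = 38): {p=-1, q=1, r=38}
  after event 7 (t=48: INC q by 13): {p=-1, q=14, r=38}
  after event 8 (t=55: SET r = 6): {p=-1, q=14, r=6}
  after event 9 (t=59: INC r by 4): {p=-1, q=14, r=10}
  after event 10 (t=68: DEL p): {q=14, r=10}
  after event 11 (t=70: SET q = 42): {q=42, r=10}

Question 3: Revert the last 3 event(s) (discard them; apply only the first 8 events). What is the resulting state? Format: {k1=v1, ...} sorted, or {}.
Answer: {p=-1, q=14, r=6}

Derivation:
Keep first 8 events (discard last 3):
  after event 1 (t=2: DEL q): {}
  after event 2 (t=12: DEL r): {}
  after event 3 (t=21: DEC p by 1): {p=-1}
  after event 4 (t=25: DEC r by 7): {p=-1, r=-7}
  after event 5 (t=34: INC q by 1): {p=-1, q=1, r=-7}
  after event 6 (t=38: SET r = 38): {p=-1, q=1, r=38}
  after event 7 (t=48: INC q by 13): {p=-1, q=14, r=38}
  after event 8 (t=55: SET r = 6): {p=-1, q=14, r=6}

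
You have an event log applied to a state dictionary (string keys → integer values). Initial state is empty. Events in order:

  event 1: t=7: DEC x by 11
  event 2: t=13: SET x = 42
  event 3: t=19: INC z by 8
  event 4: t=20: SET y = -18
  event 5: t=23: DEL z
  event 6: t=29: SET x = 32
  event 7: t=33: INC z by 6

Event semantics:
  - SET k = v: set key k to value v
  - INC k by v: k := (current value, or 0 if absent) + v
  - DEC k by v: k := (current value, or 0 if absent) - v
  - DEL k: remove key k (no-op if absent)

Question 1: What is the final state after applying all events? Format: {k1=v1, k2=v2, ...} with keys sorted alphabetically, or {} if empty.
Answer: {x=32, y=-18, z=6}

Derivation:
  after event 1 (t=7: DEC x by 11): {x=-11}
  after event 2 (t=13: SET x = 42): {x=42}
  after event 3 (t=19: INC z by 8): {x=42, z=8}
  after event 4 (t=20: SET y = -18): {x=42, y=-18, z=8}
  after event 5 (t=23: DEL z): {x=42, y=-18}
  after event 6 (t=29: SET x = 32): {x=32, y=-18}
  after event 7 (t=33: INC z by 6): {x=32, y=-18, z=6}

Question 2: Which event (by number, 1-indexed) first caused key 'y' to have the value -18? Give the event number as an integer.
Answer: 4

Derivation:
Looking for first event where y becomes -18:
  event 4: y (absent) -> -18  <-- first match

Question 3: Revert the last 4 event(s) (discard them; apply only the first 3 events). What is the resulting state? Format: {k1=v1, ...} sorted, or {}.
Keep first 3 events (discard last 4):
  after event 1 (t=7: DEC x by 11): {x=-11}
  after event 2 (t=13: SET x = 42): {x=42}
  after event 3 (t=19: INC z by 8): {x=42, z=8}

Answer: {x=42, z=8}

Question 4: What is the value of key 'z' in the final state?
Answer: 6

Derivation:
Track key 'z' through all 7 events:
  event 1 (t=7: DEC x by 11): z unchanged
  event 2 (t=13: SET x = 42): z unchanged
  event 3 (t=19: INC z by 8): z (absent) -> 8
  event 4 (t=20: SET y = -18): z unchanged
  event 5 (t=23: DEL z): z 8 -> (absent)
  event 6 (t=29: SET x = 32): z unchanged
  event 7 (t=33: INC z by 6): z (absent) -> 6
Final: z = 6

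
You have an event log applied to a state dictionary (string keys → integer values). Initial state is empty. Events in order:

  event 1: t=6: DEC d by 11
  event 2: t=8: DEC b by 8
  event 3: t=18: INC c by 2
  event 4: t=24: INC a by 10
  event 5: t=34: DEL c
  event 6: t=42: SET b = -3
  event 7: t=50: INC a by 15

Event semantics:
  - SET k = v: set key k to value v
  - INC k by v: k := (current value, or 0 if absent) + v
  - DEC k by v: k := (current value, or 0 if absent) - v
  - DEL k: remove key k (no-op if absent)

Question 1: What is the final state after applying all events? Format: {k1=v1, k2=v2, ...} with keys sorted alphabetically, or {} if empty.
  after event 1 (t=6: DEC d by 11): {d=-11}
  after event 2 (t=8: DEC b by 8): {b=-8, d=-11}
  after event 3 (t=18: INC c by 2): {b=-8, c=2, d=-11}
  after event 4 (t=24: INC a by 10): {a=10, b=-8, c=2, d=-11}
  after event 5 (t=34: DEL c): {a=10, b=-8, d=-11}
  after event 6 (t=42: SET b = -3): {a=10, b=-3, d=-11}
  after event 7 (t=50: INC a by 15): {a=25, b=-3, d=-11}

Answer: {a=25, b=-3, d=-11}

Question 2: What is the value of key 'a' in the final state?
Track key 'a' through all 7 events:
  event 1 (t=6: DEC d by 11): a unchanged
  event 2 (t=8: DEC b by 8): a unchanged
  event 3 (t=18: INC c by 2): a unchanged
  event 4 (t=24: INC a by 10): a (absent) -> 10
  event 5 (t=34: DEL c): a unchanged
  event 6 (t=42: SET b = -3): a unchanged
  event 7 (t=50: INC a by 15): a 10 -> 25
Final: a = 25

Answer: 25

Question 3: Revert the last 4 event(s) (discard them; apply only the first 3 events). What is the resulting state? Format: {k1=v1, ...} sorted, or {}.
Answer: {b=-8, c=2, d=-11}

Derivation:
Keep first 3 events (discard last 4):
  after event 1 (t=6: DEC d by 11): {d=-11}
  after event 2 (t=8: DEC b by 8): {b=-8, d=-11}
  after event 3 (t=18: INC c by 2): {b=-8, c=2, d=-11}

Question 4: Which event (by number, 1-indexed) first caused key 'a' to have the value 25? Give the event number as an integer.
Answer: 7

Derivation:
Looking for first event where a becomes 25:
  event 4: a = 10
  event 5: a = 10
  event 6: a = 10
  event 7: a 10 -> 25  <-- first match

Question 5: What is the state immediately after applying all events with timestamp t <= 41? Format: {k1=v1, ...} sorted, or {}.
Apply events with t <= 41 (5 events):
  after event 1 (t=6: DEC d by 11): {d=-11}
  after event 2 (t=8: DEC b by 8): {b=-8, d=-11}
  after event 3 (t=18: INC c by 2): {b=-8, c=2, d=-11}
  after event 4 (t=24: INC a by 10): {a=10, b=-8, c=2, d=-11}
  after event 5 (t=34: DEL c): {a=10, b=-8, d=-11}

Answer: {a=10, b=-8, d=-11}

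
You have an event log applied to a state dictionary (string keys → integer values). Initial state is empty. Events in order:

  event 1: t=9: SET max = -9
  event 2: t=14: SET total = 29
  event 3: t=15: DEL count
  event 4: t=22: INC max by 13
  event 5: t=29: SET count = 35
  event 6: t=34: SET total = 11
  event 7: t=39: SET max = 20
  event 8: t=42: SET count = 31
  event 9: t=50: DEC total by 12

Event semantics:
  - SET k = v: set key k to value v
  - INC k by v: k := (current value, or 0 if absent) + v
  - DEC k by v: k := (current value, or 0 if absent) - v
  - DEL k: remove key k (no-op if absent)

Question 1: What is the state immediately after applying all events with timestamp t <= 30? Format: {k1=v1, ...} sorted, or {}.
Answer: {count=35, max=4, total=29}

Derivation:
Apply events with t <= 30 (5 events):
  after event 1 (t=9: SET max = -9): {max=-9}
  after event 2 (t=14: SET total = 29): {max=-9, total=29}
  after event 3 (t=15: DEL count): {max=-9, total=29}
  after event 4 (t=22: INC max by 13): {max=4, total=29}
  after event 5 (t=29: SET count = 35): {count=35, max=4, total=29}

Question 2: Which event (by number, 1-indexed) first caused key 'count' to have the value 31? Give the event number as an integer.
Answer: 8

Derivation:
Looking for first event where count becomes 31:
  event 5: count = 35
  event 6: count = 35
  event 7: count = 35
  event 8: count 35 -> 31  <-- first match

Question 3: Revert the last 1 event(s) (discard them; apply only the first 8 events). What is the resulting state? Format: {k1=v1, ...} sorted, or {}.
Answer: {count=31, max=20, total=11}

Derivation:
Keep first 8 events (discard last 1):
  after event 1 (t=9: SET max = -9): {max=-9}
  after event 2 (t=14: SET total = 29): {max=-9, total=29}
  after event 3 (t=15: DEL count): {max=-9, total=29}
  after event 4 (t=22: INC max by 13): {max=4, total=29}
  after event 5 (t=29: SET count = 35): {count=35, max=4, total=29}
  after event 6 (t=34: SET total = 11): {count=35, max=4, total=11}
  after event 7 (t=39: SET max = 20): {count=35, max=20, total=11}
  after event 8 (t=42: SET count = 31): {count=31, max=20, total=11}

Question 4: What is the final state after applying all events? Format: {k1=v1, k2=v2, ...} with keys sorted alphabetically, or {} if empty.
Answer: {count=31, max=20, total=-1}

Derivation:
  after event 1 (t=9: SET max = -9): {max=-9}
  after event 2 (t=14: SET total = 29): {max=-9, total=29}
  after event 3 (t=15: DEL count): {max=-9, total=29}
  after event 4 (t=22: INC max by 13): {max=4, total=29}
  after event 5 (t=29: SET count = 35): {count=35, max=4, total=29}
  after event 6 (t=34: SET total = 11): {count=35, max=4, total=11}
  after event 7 (t=39: SET max = 20): {count=35, max=20, total=11}
  after event 8 (t=42: SET count = 31): {count=31, max=20, total=11}
  after event 9 (t=50: DEC total by 12): {count=31, max=20, total=-1}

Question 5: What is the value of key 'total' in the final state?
Track key 'total' through all 9 events:
  event 1 (t=9: SET max = -9): total unchanged
  event 2 (t=14: SET total = 29): total (absent) -> 29
  event 3 (t=15: DEL count): total unchanged
  event 4 (t=22: INC max by 13): total unchanged
  event 5 (t=29: SET count = 35): total unchanged
  event 6 (t=34: SET total = 11): total 29 -> 11
  event 7 (t=39: SET max = 20): total unchanged
  event 8 (t=42: SET count = 31): total unchanged
  event 9 (t=50: DEC total by 12): total 11 -> -1
Final: total = -1

Answer: -1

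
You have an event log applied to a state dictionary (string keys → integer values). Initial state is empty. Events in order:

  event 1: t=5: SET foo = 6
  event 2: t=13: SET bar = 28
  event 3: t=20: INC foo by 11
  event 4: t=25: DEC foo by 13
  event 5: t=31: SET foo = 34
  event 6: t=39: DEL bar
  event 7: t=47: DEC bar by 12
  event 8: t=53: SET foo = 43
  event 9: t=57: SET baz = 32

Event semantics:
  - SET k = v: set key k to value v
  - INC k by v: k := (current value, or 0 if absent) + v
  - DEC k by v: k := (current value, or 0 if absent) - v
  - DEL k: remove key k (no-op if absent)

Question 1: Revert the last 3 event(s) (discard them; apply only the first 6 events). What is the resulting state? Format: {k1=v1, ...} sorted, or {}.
Answer: {foo=34}

Derivation:
Keep first 6 events (discard last 3):
  after event 1 (t=5: SET foo = 6): {foo=6}
  after event 2 (t=13: SET bar = 28): {bar=28, foo=6}
  after event 3 (t=20: INC foo by 11): {bar=28, foo=17}
  after event 4 (t=25: DEC foo by 13): {bar=28, foo=4}
  after event 5 (t=31: SET foo = 34): {bar=28, foo=34}
  after event 6 (t=39: DEL bar): {foo=34}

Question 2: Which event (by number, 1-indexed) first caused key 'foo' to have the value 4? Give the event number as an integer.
Looking for first event where foo becomes 4:
  event 1: foo = 6
  event 2: foo = 6
  event 3: foo = 17
  event 4: foo 17 -> 4  <-- first match

Answer: 4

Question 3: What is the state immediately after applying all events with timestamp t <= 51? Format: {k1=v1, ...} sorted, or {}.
Answer: {bar=-12, foo=34}

Derivation:
Apply events with t <= 51 (7 events):
  after event 1 (t=5: SET foo = 6): {foo=6}
  after event 2 (t=13: SET bar = 28): {bar=28, foo=6}
  after event 3 (t=20: INC foo by 11): {bar=28, foo=17}
  after event 4 (t=25: DEC foo by 13): {bar=28, foo=4}
  after event 5 (t=31: SET foo = 34): {bar=28, foo=34}
  after event 6 (t=39: DEL bar): {foo=34}
  after event 7 (t=47: DEC bar by 12): {bar=-12, foo=34}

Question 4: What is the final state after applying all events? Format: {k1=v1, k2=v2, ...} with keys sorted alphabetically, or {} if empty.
  after event 1 (t=5: SET foo = 6): {foo=6}
  after event 2 (t=13: SET bar = 28): {bar=28, foo=6}
  after event 3 (t=20: INC foo by 11): {bar=28, foo=17}
  after event 4 (t=25: DEC foo by 13): {bar=28, foo=4}
  after event 5 (t=31: SET foo = 34): {bar=28, foo=34}
  after event 6 (t=39: DEL bar): {foo=34}
  after event 7 (t=47: DEC bar by 12): {bar=-12, foo=34}
  after event 8 (t=53: SET foo = 43): {bar=-12, foo=43}
  after event 9 (t=57: SET baz = 32): {bar=-12, baz=32, foo=43}

Answer: {bar=-12, baz=32, foo=43}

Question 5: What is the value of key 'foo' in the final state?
Answer: 43

Derivation:
Track key 'foo' through all 9 events:
  event 1 (t=5: SET foo = 6): foo (absent) -> 6
  event 2 (t=13: SET bar = 28): foo unchanged
  event 3 (t=20: INC foo by 11): foo 6 -> 17
  event 4 (t=25: DEC foo by 13): foo 17 -> 4
  event 5 (t=31: SET foo = 34): foo 4 -> 34
  event 6 (t=39: DEL bar): foo unchanged
  event 7 (t=47: DEC bar by 12): foo unchanged
  event 8 (t=53: SET foo = 43): foo 34 -> 43
  event 9 (t=57: SET baz = 32): foo unchanged
Final: foo = 43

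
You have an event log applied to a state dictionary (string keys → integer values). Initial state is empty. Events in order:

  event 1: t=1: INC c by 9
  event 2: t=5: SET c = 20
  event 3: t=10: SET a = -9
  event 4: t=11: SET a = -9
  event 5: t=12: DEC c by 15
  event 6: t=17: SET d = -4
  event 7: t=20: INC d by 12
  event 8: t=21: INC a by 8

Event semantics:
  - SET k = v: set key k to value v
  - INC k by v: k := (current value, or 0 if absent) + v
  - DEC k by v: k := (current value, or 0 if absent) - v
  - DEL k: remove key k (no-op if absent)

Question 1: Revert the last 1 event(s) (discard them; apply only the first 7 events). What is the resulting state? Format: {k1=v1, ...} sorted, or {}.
Answer: {a=-9, c=5, d=8}

Derivation:
Keep first 7 events (discard last 1):
  after event 1 (t=1: INC c by 9): {c=9}
  after event 2 (t=5: SET c = 20): {c=20}
  after event 3 (t=10: SET a = -9): {a=-9, c=20}
  after event 4 (t=11: SET a = -9): {a=-9, c=20}
  after event 5 (t=12: DEC c by 15): {a=-9, c=5}
  after event 6 (t=17: SET d = -4): {a=-9, c=5, d=-4}
  after event 7 (t=20: INC d by 12): {a=-9, c=5, d=8}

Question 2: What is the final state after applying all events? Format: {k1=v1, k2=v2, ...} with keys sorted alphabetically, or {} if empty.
  after event 1 (t=1: INC c by 9): {c=9}
  after event 2 (t=5: SET c = 20): {c=20}
  after event 3 (t=10: SET a = -9): {a=-9, c=20}
  after event 4 (t=11: SET a = -9): {a=-9, c=20}
  after event 5 (t=12: DEC c by 15): {a=-9, c=5}
  after event 6 (t=17: SET d = -4): {a=-9, c=5, d=-4}
  after event 7 (t=20: INC d by 12): {a=-9, c=5, d=8}
  after event 8 (t=21: INC a by 8): {a=-1, c=5, d=8}

Answer: {a=-1, c=5, d=8}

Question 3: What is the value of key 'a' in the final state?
Answer: -1

Derivation:
Track key 'a' through all 8 events:
  event 1 (t=1: INC c by 9): a unchanged
  event 2 (t=5: SET c = 20): a unchanged
  event 3 (t=10: SET a = -9): a (absent) -> -9
  event 4 (t=11: SET a = -9): a -9 -> -9
  event 5 (t=12: DEC c by 15): a unchanged
  event 6 (t=17: SET d = -4): a unchanged
  event 7 (t=20: INC d by 12): a unchanged
  event 8 (t=21: INC a by 8): a -9 -> -1
Final: a = -1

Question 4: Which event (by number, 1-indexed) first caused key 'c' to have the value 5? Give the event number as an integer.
Answer: 5

Derivation:
Looking for first event where c becomes 5:
  event 1: c = 9
  event 2: c = 20
  event 3: c = 20
  event 4: c = 20
  event 5: c 20 -> 5  <-- first match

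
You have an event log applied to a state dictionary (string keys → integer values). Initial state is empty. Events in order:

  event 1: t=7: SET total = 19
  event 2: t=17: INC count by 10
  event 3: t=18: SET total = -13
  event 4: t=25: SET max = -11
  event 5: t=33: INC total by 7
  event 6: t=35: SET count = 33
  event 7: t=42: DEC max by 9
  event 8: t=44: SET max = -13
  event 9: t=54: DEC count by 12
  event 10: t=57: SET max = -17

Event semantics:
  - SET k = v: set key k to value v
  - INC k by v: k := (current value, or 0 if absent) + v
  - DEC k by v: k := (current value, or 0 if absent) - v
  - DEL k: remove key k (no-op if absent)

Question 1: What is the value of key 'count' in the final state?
Answer: 21

Derivation:
Track key 'count' through all 10 events:
  event 1 (t=7: SET total = 19): count unchanged
  event 2 (t=17: INC count by 10): count (absent) -> 10
  event 3 (t=18: SET total = -13): count unchanged
  event 4 (t=25: SET max = -11): count unchanged
  event 5 (t=33: INC total by 7): count unchanged
  event 6 (t=35: SET count = 33): count 10 -> 33
  event 7 (t=42: DEC max by 9): count unchanged
  event 8 (t=44: SET max = -13): count unchanged
  event 9 (t=54: DEC count by 12): count 33 -> 21
  event 10 (t=57: SET max = -17): count unchanged
Final: count = 21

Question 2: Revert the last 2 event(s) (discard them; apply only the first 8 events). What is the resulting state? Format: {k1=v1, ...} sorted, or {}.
Answer: {count=33, max=-13, total=-6}

Derivation:
Keep first 8 events (discard last 2):
  after event 1 (t=7: SET total = 19): {total=19}
  after event 2 (t=17: INC count by 10): {count=10, total=19}
  after event 3 (t=18: SET total = -13): {count=10, total=-13}
  after event 4 (t=25: SET max = -11): {count=10, max=-11, total=-13}
  after event 5 (t=33: INC total by 7): {count=10, max=-11, total=-6}
  after event 6 (t=35: SET count = 33): {count=33, max=-11, total=-6}
  after event 7 (t=42: DEC max by 9): {count=33, max=-20, total=-6}
  after event 8 (t=44: SET max = -13): {count=33, max=-13, total=-6}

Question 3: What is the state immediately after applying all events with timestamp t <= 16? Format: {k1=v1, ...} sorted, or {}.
Answer: {total=19}

Derivation:
Apply events with t <= 16 (1 events):
  after event 1 (t=7: SET total = 19): {total=19}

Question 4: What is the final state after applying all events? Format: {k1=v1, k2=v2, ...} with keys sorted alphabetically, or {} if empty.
Answer: {count=21, max=-17, total=-6}

Derivation:
  after event 1 (t=7: SET total = 19): {total=19}
  after event 2 (t=17: INC count by 10): {count=10, total=19}
  after event 3 (t=18: SET total = -13): {count=10, total=-13}
  after event 4 (t=25: SET max = -11): {count=10, max=-11, total=-13}
  after event 5 (t=33: INC total by 7): {count=10, max=-11, total=-6}
  after event 6 (t=35: SET count = 33): {count=33, max=-11, total=-6}
  after event 7 (t=42: DEC max by 9): {count=33, max=-20, total=-6}
  after event 8 (t=44: SET max = -13): {count=33, max=-13, total=-6}
  after event 9 (t=54: DEC count by 12): {count=21, max=-13, total=-6}
  after event 10 (t=57: SET max = -17): {count=21, max=-17, total=-6}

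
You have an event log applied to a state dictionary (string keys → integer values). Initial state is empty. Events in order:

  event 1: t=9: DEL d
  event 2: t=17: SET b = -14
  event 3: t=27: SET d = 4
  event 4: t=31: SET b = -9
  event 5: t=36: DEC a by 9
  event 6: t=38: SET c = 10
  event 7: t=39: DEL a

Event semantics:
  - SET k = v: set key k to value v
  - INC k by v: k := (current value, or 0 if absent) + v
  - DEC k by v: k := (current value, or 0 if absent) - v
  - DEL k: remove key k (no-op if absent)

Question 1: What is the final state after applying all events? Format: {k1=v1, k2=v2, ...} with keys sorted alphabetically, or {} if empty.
  after event 1 (t=9: DEL d): {}
  after event 2 (t=17: SET b = -14): {b=-14}
  after event 3 (t=27: SET d = 4): {b=-14, d=4}
  after event 4 (t=31: SET b = -9): {b=-9, d=4}
  after event 5 (t=36: DEC a by 9): {a=-9, b=-9, d=4}
  after event 6 (t=38: SET c = 10): {a=-9, b=-9, c=10, d=4}
  after event 7 (t=39: DEL a): {b=-9, c=10, d=4}

Answer: {b=-9, c=10, d=4}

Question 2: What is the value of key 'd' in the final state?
Track key 'd' through all 7 events:
  event 1 (t=9: DEL d): d (absent) -> (absent)
  event 2 (t=17: SET b = -14): d unchanged
  event 3 (t=27: SET d = 4): d (absent) -> 4
  event 4 (t=31: SET b = -9): d unchanged
  event 5 (t=36: DEC a by 9): d unchanged
  event 6 (t=38: SET c = 10): d unchanged
  event 7 (t=39: DEL a): d unchanged
Final: d = 4

Answer: 4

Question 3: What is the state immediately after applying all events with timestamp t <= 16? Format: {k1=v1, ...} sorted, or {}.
Answer: {}

Derivation:
Apply events with t <= 16 (1 events):
  after event 1 (t=9: DEL d): {}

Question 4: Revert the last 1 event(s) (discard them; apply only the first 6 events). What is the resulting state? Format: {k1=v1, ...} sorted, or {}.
Answer: {a=-9, b=-9, c=10, d=4}

Derivation:
Keep first 6 events (discard last 1):
  after event 1 (t=9: DEL d): {}
  after event 2 (t=17: SET b = -14): {b=-14}
  after event 3 (t=27: SET d = 4): {b=-14, d=4}
  after event 4 (t=31: SET b = -9): {b=-9, d=4}
  after event 5 (t=36: DEC a by 9): {a=-9, b=-9, d=4}
  after event 6 (t=38: SET c = 10): {a=-9, b=-9, c=10, d=4}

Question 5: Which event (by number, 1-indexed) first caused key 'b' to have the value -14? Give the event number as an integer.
Looking for first event where b becomes -14:
  event 2: b (absent) -> -14  <-- first match

Answer: 2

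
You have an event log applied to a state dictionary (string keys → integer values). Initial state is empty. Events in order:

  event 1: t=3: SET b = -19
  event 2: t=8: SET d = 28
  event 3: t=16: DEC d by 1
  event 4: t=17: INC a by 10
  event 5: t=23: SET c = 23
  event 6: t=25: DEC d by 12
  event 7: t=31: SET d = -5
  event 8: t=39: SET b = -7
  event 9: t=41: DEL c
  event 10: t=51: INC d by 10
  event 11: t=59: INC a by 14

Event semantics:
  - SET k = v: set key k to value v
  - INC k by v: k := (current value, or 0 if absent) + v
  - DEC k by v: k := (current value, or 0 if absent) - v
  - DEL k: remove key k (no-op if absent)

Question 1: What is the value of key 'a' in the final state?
Answer: 24

Derivation:
Track key 'a' through all 11 events:
  event 1 (t=3: SET b = -19): a unchanged
  event 2 (t=8: SET d = 28): a unchanged
  event 3 (t=16: DEC d by 1): a unchanged
  event 4 (t=17: INC a by 10): a (absent) -> 10
  event 5 (t=23: SET c = 23): a unchanged
  event 6 (t=25: DEC d by 12): a unchanged
  event 7 (t=31: SET d = -5): a unchanged
  event 8 (t=39: SET b = -7): a unchanged
  event 9 (t=41: DEL c): a unchanged
  event 10 (t=51: INC d by 10): a unchanged
  event 11 (t=59: INC a by 14): a 10 -> 24
Final: a = 24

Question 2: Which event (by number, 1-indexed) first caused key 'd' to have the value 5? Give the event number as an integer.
Looking for first event where d becomes 5:
  event 2: d = 28
  event 3: d = 27
  event 4: d = 27
  event 5: d = 27
  event 6: d = 15
  event 7: d = -5
  event 8: d = -5
  event 9: d = -5
  event 10: d -5 -> 5  <-- first match

Answer: 10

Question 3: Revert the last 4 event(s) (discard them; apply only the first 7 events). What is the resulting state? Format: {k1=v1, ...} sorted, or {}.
Keep first 7 events (discard last 4):
  after event 1 (t=3: SET b = -19): {b=-19}
  after event 2 (t=8: SET d = 28): {b=-19, d=28}
  after event 3 (t=16: DEC d by 1): {b=-19, d=27}
  after event 4 (t=17: INC a by 10): {a=10, b=-19, d=27}
  after event 5 (t=23: SET c = 23): {a=10, b=-19, c=23, d=27}
  after event 6 (t=25: DEC d by 12): {a=10, b=-19, c=23, d=15}
  after event 7 (t=31: SET d = -5): {a=10, b=-19, c=23, d=-5}

Answer: {a=10, b=-19, c=23, d=-5}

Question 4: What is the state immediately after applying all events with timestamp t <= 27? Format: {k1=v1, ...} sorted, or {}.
Apply events with t <= 27 (6 events):
  after event 1 (t=3: SET b = -19): {b=-19}
  after event 2 (t=8: SET d = 28): {b=-19, d=28}
  after event 3 (t=16: DEC d by 1): {b=-19, d=27}
  after event 4 (t=17: INC a by 10): {a=10, b=-19, d=27}
  after event 5 (t=23: SET c = 23): {a=10, b=-19, c=23, d=27}
  after event 6 (t=25: DEC d by 12): {a=10, b=-19, c=23, d=15}

Answer: {a=10, b=-19, c=23, d=15}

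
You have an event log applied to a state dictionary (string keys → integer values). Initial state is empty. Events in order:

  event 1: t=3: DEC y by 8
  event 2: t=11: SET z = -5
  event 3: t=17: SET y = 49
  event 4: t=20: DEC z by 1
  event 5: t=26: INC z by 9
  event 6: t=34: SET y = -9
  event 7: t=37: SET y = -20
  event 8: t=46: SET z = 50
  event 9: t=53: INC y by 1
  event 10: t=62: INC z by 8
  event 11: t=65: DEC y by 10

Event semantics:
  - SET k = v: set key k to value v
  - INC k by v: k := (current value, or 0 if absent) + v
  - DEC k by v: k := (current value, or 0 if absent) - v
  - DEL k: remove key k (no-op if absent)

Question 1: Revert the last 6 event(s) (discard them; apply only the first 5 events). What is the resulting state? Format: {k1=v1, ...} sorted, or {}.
Keep first 5 events (discard last 6):
  after event 1 (t=3: DEC y by 8): {y=-8}
  after event 2 (t=11: SET z = -5): {y=-8, z=-5}
  after event 3 (t=17: SET y = 49): {y=49, z=-5}
  after event 4 (t=20: DEC z by 1): {y=49, z=-6}
  after event 5 (t=26: INC z by 9): {y=49, z=3}

Answer: {y=49, z=3}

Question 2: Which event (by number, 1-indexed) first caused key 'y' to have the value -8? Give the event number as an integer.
Looking for first event where y becomes -8:
  event 1: y (absent) -> -8  <-- first match

Answer: 1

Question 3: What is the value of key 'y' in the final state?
Answer: -29

Derivation:
Track key 'y' through all 11 events:
  event 1 (t=3: DEC y by 8): y (absent) -> -8
  event 2 (t=11: SET z = -5): y unchanged
  event 3 (t=17: SET y = 49): y -8 -> 49
  event 4 (t=20: DEC z by 1): y unchanged
  event 5 (t=26: INC z by 9): y unchanged
  event 6 (t=34: SET y = -9): y 49 -> -9
  event 7 (t=37: SET y = -20): y -9 -> -20
  event 8 (t=46: SET z = 50): y unchanged
  event 9 (t=53: INC y by 1): y -20 -> -19
  event 10 (t=62: INC z by 8): y unchanged
  event 11 (t=65: DEC y by 10): y -19 -> -29
Final: y = -29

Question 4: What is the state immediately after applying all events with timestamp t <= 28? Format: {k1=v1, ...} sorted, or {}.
Answer: {y=49, z=3}

Derivation:
Apply events with t <= 28 (5 events):
  after event 1 (t=3: DEC y by 8): {y=-8}
  after event 2 (t=11: SET z = -5): {y=-8, z=-5}
  after event 3 (t=17: SET y = 49): {y=49, z=-5}
  after event 4 (t=20: DEC z by 1): {y=49, z=-6}
  after event 5 (t=26: INC z by 9): {y=49, z=3}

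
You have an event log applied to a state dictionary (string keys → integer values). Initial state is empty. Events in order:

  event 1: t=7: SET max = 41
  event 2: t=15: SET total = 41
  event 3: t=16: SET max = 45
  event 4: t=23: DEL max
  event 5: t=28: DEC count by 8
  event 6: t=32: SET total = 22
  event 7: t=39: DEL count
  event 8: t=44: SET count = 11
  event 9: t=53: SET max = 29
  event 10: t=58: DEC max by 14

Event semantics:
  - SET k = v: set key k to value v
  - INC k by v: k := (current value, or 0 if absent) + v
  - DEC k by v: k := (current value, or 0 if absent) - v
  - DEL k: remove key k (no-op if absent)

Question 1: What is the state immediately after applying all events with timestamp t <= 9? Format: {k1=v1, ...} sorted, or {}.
Answer: {max=41}

Derivation:
Apply events with t <= 9 (1 events):
  after event 1 (t=7: SET max = 41): {max=41}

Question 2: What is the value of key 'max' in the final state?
Answer: 15

Derivation:
Track key 'max' through all 10 events:
  event 1 (t=7: SET max = 41): max (absent) -> 41
  event 2 (t=15: SET total = 41): max unchanged
  event 3 (t=16: SET max = 45): max 41 -> 45
  event 4 (t=23: DEL max): max 45 -> (absent)
  event 5 (t=28: DEC count by 8): max unchanged
  event 6 (t=32: SET total = 22): max unchanged
  event 7 (t=39: DEL count): max unchanged
  event 8 (t=44: SET count = 11): max unchanged
  event 9 (t=53: SET max = 29): max (absent) -> 29
  event 10 (t=58: DEC max by 14): max 29 -> 15
Final: max = 15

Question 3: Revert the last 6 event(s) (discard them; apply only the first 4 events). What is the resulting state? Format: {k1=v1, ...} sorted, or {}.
Keep first 4 events (discard last 6):
  after event 1 (t=7: SET max = 41): {max=41}
  after event 2 (t=15: SET total = 41): {max=41, total=41}
  after event 3 (t=16: SET max = 45): {max=45, total=41}
  after event 4 (t=23: DEL max): {total=41}

Answer: {total=41}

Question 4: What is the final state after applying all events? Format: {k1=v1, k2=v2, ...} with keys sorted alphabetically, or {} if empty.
  after event 1 (t=7: SET max = 41): {max=41}
  after event 2 (t=15: SET total = 41): {max=41, total=41}
  after event 3 (t=16: SET max = 45): {max=45, total=41}
  after event 4 (t=23: DEL max): {total=41}
  after event 5 (t=28: DEC count by 8): {count=-8, total=41}
  after event 6 (t=32: SET total = 22): {count=-8, total=22}
  after event 7 (t=39: DEL count): {total=22}
  after event 8 (t=44: SET count = 11): {count=11, total=22}
  after event 9 (t=53: SET max = 29): {count=11, max=29, total=22}
  after event 10 (t=58: DEC max by 14): {count=11, max=15, total=22}

Answer: {count=11, max=15, total=22}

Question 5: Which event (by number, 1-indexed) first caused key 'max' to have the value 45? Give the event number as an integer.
Looking for first event where max becomes 45:
  event 1: max = 41
  event 2: max = 41
  event 3: max 41 -> 45  <-- first match

Answer: 3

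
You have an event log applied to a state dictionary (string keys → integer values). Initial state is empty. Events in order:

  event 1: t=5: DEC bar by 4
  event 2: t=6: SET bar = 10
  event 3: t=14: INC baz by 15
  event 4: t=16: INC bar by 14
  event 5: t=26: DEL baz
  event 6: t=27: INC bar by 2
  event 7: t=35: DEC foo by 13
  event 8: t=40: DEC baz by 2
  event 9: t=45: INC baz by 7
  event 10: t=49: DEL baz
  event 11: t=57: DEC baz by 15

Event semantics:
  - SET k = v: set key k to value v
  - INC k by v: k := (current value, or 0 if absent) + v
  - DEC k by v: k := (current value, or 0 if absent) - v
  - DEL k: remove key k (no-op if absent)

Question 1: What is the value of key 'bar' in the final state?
Track key 'bar' through all 11 events:
  event 1 (t=5: DEC bar by 4): bar (absent) -> -4
  event 2 (t=6: SET bar = 10): bar -4 -> 10
  event 3 (t=14: INC baz by 15): bar unchanged
  event 4 (t=16: INC bar by 14): bar 10 -> 24
  event 5 (t=26: DEL baz): bar unchanged
  event 6 (t=27: INC bar by 2): bar 24 -> 26
  event 7 (t=35: DEC foo by 13): bar unchanged
  event 8 (t=40: DEC baz by 2): bar unchanged
  event 9 (t=45: INC baz by 7): bar unchanged
  event 10 (t=49: DEL baz): bar unchanged
  event 11 (t=57: DEC baz by 15): bar unchanged
Final: bar = 26

Answer: 26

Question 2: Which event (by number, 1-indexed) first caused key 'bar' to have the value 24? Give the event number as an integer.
Answer: 4

Derivation:
Looking for first event where bar becomes 24:
  event 1: bar = -4
  event 2: bar = 10
  event 3: bar = 10
  event 4: bar 10 -> 24  <-- first match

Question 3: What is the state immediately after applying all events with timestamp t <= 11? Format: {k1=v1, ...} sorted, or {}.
Answer: {bar=10}

Derivation:
Apply events with t <= 11 (2 events):
  after event 1 (t=5: DEC bar by 4): {bar=-4}
  after event 2 (t=6: SET bar = 10): {bar=10}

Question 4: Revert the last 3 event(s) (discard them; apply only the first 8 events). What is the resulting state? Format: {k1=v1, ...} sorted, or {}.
Keep first 8 events (discard last 3):
  after event 1 (t=5: DEC bar by 4): {bar=-4}
  after event 2 (t=6: SET bar = 10): {bar=10}
  after event 3 (t=14: INC baz by 15): {bar=10, baz=15}
  after event 4 (t=16: INC bar by 14): {bar=24, baz=15}
  after event 5 (t=26: DEL baz): {bar=24}
  after event 6 (t=27: INC bar by 2): {bar=26}
  after event 7 (t=35: DEC foo by 13): {bar=26, foo=-13}
  after event 8 (t=40: DEC baz by 2): {bar=26, baz=-2, foo=-13}

Answer: {bar=26, baz=-2, foo=-13}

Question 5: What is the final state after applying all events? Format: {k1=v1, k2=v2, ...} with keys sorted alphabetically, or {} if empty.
Answer: {bar=26, baz=-15, foo=-13}

Derivation:
  after event 1 (t=5: DEC bar by 4): {bar=-4}
  after event 2 (t=6: SET bar = 10): {bar=10}
  after event 3 (t=14: INC baz by 15): {bar=10, baz=15}
  after event 4 (t=16: INC bar by 14): {bar=24, baz=15}
  after event 5 (t=26: DEL baz): {bar=24}
  after event 6 (t=27: INC bar by 2): {bar=26}
  after event 7 (t=35: DEC foo by 13): {bar=26, foo=-13}
  after event 8 (t=40: DEC baz by 2): {bar=26, baz=-2, foo=-13}
  after event 9 (t=45: INC baz by 7): {bar=26, baz=5, foo=-13}
  after event 10 (t=49: DEL baz): {bar=26, foo=-13}
  after event 11 (t=57: DEC baz by 15): {bar=26, baz=-15, foo=-13}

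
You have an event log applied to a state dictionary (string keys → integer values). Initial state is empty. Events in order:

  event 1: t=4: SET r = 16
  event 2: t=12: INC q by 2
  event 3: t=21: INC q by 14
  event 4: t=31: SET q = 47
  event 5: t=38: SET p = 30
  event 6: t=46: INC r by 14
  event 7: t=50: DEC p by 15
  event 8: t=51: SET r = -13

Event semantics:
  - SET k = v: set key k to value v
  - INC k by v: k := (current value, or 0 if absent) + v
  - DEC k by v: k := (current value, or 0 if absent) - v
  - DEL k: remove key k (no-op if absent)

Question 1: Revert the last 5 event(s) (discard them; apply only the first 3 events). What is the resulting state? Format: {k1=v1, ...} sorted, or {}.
Answer: {q=16, r=16}

Derivation:
Keep first 3 events (discard last 5):
  after event 1 (t=4: SET r = 16): {r=16}
  after event 2 (t=12: INC q by 2): {q=2, r=16}
  after event 3 (t=21: INC q by 14): {q=16, r=16}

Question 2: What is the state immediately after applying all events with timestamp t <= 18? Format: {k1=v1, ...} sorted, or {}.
Apply events with t <= 18 (2 events):
  after event 1 (t=4: SET r = 16): {r=16}
  after event 2 (t=12: INC q by 2): {q=2, r=16}

Answer: {q=2, r=16}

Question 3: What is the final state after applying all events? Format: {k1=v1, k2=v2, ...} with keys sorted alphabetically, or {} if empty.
Answer: {p=15, q=47, r=-13}

Derivation:
  after event 1 (t=4: SET r = 16): {r=16}
  after event 2 (t=12: INC q by 2): {q=2, r=16}
  after event 3 (t=21: INC q by 14): {q=16, r=16}
  after event 4 (t=31: SET q = 47): {q=47, r=16}
  after event 5 (t=38: SET p = 30): {p=30, q=47, r=16}
  after event 6 (t=46: INC r by 14): {p=30, q=47, r=30}
  after event 7 (t=50: DEC p by 15): {p=15, q=47, r=30}
  after event 8 (t=51: SET r = -13): {p=15, q=47, r=-13}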